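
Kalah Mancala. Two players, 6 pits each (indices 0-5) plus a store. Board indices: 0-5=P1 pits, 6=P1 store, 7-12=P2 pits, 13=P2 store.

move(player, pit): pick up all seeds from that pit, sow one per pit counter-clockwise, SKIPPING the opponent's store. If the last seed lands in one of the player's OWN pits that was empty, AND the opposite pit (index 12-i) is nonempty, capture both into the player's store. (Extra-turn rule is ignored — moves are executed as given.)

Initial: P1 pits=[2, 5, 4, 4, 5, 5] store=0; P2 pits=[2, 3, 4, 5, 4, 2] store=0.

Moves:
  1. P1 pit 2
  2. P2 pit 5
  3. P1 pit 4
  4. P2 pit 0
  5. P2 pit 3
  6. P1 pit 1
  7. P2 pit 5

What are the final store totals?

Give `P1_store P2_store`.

Answer: 3 3

Derivation:
Move 1: P1 pit2 -> P1=[2,5,0,5,6,6](1) P2=[2,3,4,5,4,2](0)
Move 2: P2 pit5 -> P1=[3,5,0,5,6,6](1) P2=[2,3,4,5,4,0](1)
Move 3: P1 pit4 -> P1=[3,5,0,5,0,7](2) P2=[3,4,5,6,4,0](1)
Move 4: P2 pit0 -> P1=[3,5,0,5,0,7](2) P2=[0,5,6,7,4,0](1)
Move 5: P2 pit3 -> P1=[4,6,1,6,0,7](2) P2=[0,5,6,0,5,1](2)
Move 6: P1 pit1 -> P1=[4,0,2,7,1,8](3) P2=[1,5,6,0,5,1](2)
Move 7: P2 pit5 -> P1=[4,0,2,7,1,8](3) P2=[1,5,6,0,5,0](3)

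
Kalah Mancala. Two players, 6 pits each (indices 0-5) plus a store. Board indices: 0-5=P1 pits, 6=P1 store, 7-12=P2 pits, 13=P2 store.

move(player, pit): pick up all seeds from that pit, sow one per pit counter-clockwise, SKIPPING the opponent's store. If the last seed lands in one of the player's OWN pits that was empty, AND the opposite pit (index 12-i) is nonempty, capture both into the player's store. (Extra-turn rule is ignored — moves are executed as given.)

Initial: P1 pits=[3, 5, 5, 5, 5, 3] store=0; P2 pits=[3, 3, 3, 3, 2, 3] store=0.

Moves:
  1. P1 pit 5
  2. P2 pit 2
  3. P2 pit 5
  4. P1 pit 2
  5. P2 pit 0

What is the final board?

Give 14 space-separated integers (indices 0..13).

Move 1: P1 pit5 -> P1=[3,5,5,5,5,0](1) P2=[4,4,3,3,2,3](0)
Move 2: P2 pit2 -> P1=[3,5,5,5,5,0](1) P2=[4,4,0,4,3,4](0)
Move 3: P2 pit5 -> P1=[4,6,6,5,5,0](1) P2=[4,4,0,4,3,0](1)
Move 4: P1 pit2 -> P1=[4,6,0,6,6,1](2) P2=[5,5,0,4,3,0](1)
Move 5: P2 pit0 -> P1=[0,6,0,6,6,1](2) P2=[0,6,1,5,4,0](6)

Answer: 0 6 0 6 6 1 2 0 6 1 5 4 0 6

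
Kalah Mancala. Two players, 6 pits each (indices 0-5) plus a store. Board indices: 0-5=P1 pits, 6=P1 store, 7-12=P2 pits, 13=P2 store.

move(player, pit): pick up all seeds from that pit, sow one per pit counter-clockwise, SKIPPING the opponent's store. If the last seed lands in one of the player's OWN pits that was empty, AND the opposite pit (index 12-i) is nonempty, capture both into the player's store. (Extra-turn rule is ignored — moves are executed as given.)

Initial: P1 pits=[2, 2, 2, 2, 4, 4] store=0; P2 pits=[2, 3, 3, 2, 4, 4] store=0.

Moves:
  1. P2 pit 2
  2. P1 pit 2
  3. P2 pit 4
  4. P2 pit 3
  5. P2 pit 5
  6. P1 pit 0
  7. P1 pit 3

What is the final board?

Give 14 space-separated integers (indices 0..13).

Move 1: P2 pit2 -> P1=[2,2,2,2,4,4](0) P2=[2,3,0,3,5,5](0)
Move 2: P1 pit2 -> P1=[2,2,0,3,5,4](0) P2=[2,3,0,3,5,5](0)
Move 3: P2 pit4 -> P1=[3,3,1,3,5,4](0) P2=[2,3,0,3,0,6](1)
Move 4: P2 pit3 -> P1=[3,3,1,3,5,4](0) P2=[2,3,0,0,1,7](2)
Move 5: P2 pit5 -> P1=[4,4,2,4,6,5](0) P2=[2,3,0,0,1,0](3)
Move 6: P1 pit0 -> P1=[0,5,3,5,7,5](0) P2=[2,3,0,0,1,0](3)
Move 7: P1 pit3 -> P1=[0,5,3,0,8,6](1) P2=[3,4,0,0,1,0](3)

Answer: 0 5 3 0 8 6 1 3 4 0 0 1 0 3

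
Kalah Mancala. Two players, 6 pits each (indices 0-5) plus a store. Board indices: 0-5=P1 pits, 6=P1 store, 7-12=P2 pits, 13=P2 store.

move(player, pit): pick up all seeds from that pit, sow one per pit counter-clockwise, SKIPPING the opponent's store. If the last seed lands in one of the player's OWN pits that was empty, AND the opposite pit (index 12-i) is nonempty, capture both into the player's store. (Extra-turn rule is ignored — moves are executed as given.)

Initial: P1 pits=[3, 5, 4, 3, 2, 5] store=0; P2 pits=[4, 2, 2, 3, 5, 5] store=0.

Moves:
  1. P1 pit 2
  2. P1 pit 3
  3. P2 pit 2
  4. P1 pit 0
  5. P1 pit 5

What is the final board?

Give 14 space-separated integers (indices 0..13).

Answer: 0 6 1 1 4 0 3 6 3 1 5 7 6 0

Derivation:
Move 1: P1 pit2 -> P1=[3,5,0,4,3,6](1) P2=[4,2,2,3,5,5](0)
Move 2: P1 pit3 -> P1=[3,5,0,0,4,7](2) P2=[5,2,2,3,5,5](0)
Move 3: P2 pit2 -> P1=[3,5,0,0,4,7](2) P2=[5,2,0,4,6,5](0)
Move 4: P1 pit0 -> P1=[0,6,1,1,4,7](2) P2=[5,2,0,4,6,5](0)
Move 5: P1 pit5 -> P1=[0,6,1,1,4,0](3) P2=[6,3,1,5,7,6](0)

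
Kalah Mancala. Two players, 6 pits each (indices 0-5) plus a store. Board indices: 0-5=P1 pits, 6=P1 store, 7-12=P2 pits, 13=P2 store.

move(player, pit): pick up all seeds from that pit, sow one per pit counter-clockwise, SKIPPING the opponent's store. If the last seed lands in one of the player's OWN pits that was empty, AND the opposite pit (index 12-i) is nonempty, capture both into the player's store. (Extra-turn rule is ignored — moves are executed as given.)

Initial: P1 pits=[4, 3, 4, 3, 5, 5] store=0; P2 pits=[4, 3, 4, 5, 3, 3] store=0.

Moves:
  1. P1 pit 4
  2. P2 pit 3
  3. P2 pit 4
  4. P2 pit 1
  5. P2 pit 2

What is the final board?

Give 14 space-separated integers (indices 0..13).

Answer: 7 6 4 3 0 6 1 5 0 0 2 2 7 3

Derivation:
Move 1: P1 pit4 -> P1=[4,3,4,3,0,6](1) P2=[5,4,5,5,3,3](0)
Move 2: P2 pit3 -> P1=[5,4,4,3,0,6](1) P2=[5,4,5,0,4,4](1)
Move 3: P2 pit4 -> P1=[6,5,4,3,0,6](1) P2=[5,4,5,0,0,5](2)
Move 4: P2 pit1 -> P1=[6,5,4,3,0,6](1) P2=[5,0,6,1,1,6](2)
Move 5: P2 pit2 -> P1=[7,6,4,3,0,6](1) P2=[5,0,0,2,2,7](3)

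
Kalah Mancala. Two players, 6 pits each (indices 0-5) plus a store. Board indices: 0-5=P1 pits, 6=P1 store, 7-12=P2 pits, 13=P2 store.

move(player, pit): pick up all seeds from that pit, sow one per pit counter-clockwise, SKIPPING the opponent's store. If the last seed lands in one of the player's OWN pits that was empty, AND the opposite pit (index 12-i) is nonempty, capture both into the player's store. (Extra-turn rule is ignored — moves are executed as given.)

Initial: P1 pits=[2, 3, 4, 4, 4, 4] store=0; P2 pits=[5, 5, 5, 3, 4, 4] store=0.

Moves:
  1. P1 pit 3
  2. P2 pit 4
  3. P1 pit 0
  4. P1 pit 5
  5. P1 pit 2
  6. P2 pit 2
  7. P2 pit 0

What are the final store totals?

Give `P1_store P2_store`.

Move 1: P1 pit3 -> P1=[2,3,4,0,5,5](1) P2=[6,5,5,3,4,4](0)
Move 2: P2 pit4 -> P1=[3,4,4,0,5,5](1) P2=[6,5,5,3,0,5](1)
Move 3: P1 pit0 -> P1=[0,5,5,0,5,5](7) P2=[6,5,0,3,0,5](1)
Move 4: P1 pit5 -> P1=[0,5,5,0,5,0](8) P2=[7,6,1,4,0,5](1)
Move 5: P1 pit2 -> P1=[0,5,0,1,6,1](9) P2=[8,6,1,4,0,5](1)
Move 6: P2 pit2 -> P1=[0,5,0,1,6,1](9) P2=[8,6,0,5,0,5](1)
Move 7: P2 pit0 -> P1=[1,6,0,1,6,1](9) P2=[0,7,1,6,1,6](2)

Answer: 9 2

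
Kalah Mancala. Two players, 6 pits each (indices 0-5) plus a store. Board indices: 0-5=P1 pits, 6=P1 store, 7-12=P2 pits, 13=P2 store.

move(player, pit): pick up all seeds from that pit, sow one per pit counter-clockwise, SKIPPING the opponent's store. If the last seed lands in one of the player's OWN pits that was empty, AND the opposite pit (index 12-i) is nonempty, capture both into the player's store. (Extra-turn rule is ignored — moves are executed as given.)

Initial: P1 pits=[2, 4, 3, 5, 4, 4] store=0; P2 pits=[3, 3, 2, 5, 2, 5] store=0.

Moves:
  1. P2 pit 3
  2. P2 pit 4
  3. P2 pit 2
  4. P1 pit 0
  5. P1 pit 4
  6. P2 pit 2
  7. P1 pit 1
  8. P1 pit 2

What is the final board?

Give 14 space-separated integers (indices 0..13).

Move 1: P2 pit3 -> P1=[3,5,3,5,4,4](0) P2=[3,3,2,0,3,6](1)
Move 2: P2 pit4 -> P1=[4,5,3,5,4,4](0) P2=[3,3,2,0,0,7](2)
Move 3: P2 pit2 -> P1=[4,0,3,5,4,4](0) P2=[3,3,0,1,0,7](8)
Move 4: P1 pit0 -> P1=[0,1,4,6,5,4](0) P2=[3,3,0,1,0,7](8)
Move 5: P1 pit4 -> P1=[0,1,4,6,0,5](1) P2=[4,4,1,1,0,7](8)
Move 6: P2 pit2 -> P1=[0,1,4,6,0,5](1) P2=[4,4,0,2,0,7](8)
Move 7: P1 pit1 -> P1=[0,0,5,6,0,5](1) P2=[4,4,0,2,0,7](8)
Move 8: P1 pit2 -> P1=[0,0,0,7,1,6](2) P2=[5,4,0,2,0,7](8)

Answer: 0 0 0 7 1 6 2 5 4 0 2 0 7 8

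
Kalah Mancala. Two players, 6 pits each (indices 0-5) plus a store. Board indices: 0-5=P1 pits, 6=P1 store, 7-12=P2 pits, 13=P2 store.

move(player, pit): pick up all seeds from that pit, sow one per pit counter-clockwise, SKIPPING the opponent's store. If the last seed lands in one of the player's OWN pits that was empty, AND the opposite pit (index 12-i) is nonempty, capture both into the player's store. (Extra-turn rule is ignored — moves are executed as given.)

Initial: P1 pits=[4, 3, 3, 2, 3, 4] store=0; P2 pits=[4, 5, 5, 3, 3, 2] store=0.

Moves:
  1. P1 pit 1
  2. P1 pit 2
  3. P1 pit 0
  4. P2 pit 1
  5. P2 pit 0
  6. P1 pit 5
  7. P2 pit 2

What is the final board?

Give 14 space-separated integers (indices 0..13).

Move 1: P1 pit1 -> P1=[4,0,4,3,4,4](0) P2=[4,5,5,3,3,2](0)
Move 2: P1 pit2 -> P1=[4,0,0,4,5,5](1) P2=[4,5,5,3,3,2](0)
Move 3: P1 pit0 -> P1=[0,1,1,5,6,5](1) P2=[4,5,5,3,3,2](0)
Move 4: P2 pit1 -> P1=[0,1,1,5,6,5](1) P2=[4,0,6,4,4,3](1)
Move 5: P2 pit0 -> P1=[0,1,1,5,6,5](1) P2=[0,1,7,5,5,3](1)
Move 6: P1 pit5 -> P1=[0,1,1,5,6,0](2) P2=[1,2,8,6,5,3](1)
Move 7: P2 pit2 -> P1=[1,2,2,6,6,0](2) P2=[1,2,0,7,6,4](2)

Answer: 1 2 2 6 6 0 2 1 2 0 7 6 4 2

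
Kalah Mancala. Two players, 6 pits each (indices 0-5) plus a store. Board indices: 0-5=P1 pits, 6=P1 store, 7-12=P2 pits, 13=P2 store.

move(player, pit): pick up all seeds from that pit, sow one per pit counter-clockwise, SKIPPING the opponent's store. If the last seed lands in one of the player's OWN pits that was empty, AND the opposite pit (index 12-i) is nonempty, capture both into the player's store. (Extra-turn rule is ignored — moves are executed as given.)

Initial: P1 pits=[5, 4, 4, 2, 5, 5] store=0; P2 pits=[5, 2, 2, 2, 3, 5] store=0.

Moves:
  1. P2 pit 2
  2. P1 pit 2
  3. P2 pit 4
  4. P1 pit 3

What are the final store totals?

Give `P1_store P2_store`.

Answer: 2 1

Derivation:
Move 1: P2 pit2 -> P1=[5,4,4,2,5,5](0) P2=[5,2,0,3,4,5](0)
Move 2: P1 pit2 -> P1=[5,4,0,3,6,6](1) P2=[5,2,0,3,4,5](0)
Move 3: P2 pit4 -> P1=[6,5,0,3,6,6](1) P2=[5,2,0,3,0,6](1)
Move 4: P1 pit3 -> P1=[6,5,0,0,7,7](2) P2=[5,2,0,3,0,6](1)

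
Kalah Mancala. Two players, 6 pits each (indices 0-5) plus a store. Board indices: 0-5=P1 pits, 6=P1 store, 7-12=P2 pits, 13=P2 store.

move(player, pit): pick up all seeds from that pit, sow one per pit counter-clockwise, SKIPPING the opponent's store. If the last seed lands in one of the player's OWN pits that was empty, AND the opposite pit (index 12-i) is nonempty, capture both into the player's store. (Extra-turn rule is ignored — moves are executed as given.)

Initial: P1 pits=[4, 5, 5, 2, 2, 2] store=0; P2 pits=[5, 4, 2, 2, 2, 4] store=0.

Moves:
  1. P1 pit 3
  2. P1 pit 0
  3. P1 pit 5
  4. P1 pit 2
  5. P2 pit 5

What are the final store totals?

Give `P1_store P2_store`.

Answer: 2 1

Derivation:
Move 1: P1 pit3 -> P1=[4,5,5,0,3,3](0) P2=[5,4,2,2,2,4](0)
Move 2: P1 pit0 -> P1=[0,6,6,1,4,3](0) P2=[5,4,2,2,2,4](0)
Move 3: P1 pit5 -> P1=[0,6,6,1,4,0](1) P2=[6,5,2,2,2,4](0)
Move 4: P1 pit2 -> P1=[0,6,0,2,5,1](2) P2=[7,6,2,2,2,4](0)
Move 5: P2 pit5 -> P1=[1,7,1,2,5,1](2) P2=[7,6,2,2,2,0](1)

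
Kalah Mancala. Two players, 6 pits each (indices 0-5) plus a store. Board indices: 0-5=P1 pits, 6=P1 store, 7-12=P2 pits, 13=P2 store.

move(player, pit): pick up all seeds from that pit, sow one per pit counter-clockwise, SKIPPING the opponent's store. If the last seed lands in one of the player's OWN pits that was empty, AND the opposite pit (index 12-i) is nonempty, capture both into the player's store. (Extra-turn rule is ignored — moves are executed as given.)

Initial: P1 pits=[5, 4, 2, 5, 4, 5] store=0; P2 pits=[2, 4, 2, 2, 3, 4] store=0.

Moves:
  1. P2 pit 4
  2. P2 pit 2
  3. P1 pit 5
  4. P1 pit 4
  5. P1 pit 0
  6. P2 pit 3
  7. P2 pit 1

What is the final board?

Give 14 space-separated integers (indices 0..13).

Move 1: P2 pit4 -> P1=[6,4,2,5,4,5](0) P2=[2,4,2,2,0,5](1)
Move 2: P2 pit2 -> P1=[6,0,2,5,4,5](0) P2=[2,4,0,3,0,5](6)
Move 3: P1 pit5 -> P1=[6,0,2,5,4,0](1) P2=[3,5,1,4,0,5](6)
Move 4: P1 pit4 -> P1=[6,0,2,5,0,1](2) P2=[4,6,1,4,0,5](6)
Move 5: P1 pit0 -> P1=[0,1,3,6,1,2](3) P2=[4,6,1,4,0,5](6)
Move 6: P2 pit3 -> P1=[1,1,3,6,1,2](3) P2=[4,6,1,0,1,6](7)
Move 7: P2 pit1 -> P1=[2,1,3,6,1,2](3) P2=[4,0,2,1,2,7](8)

Answer: 2 1 3 6 1 2 3 4 0 2 1 2 7 8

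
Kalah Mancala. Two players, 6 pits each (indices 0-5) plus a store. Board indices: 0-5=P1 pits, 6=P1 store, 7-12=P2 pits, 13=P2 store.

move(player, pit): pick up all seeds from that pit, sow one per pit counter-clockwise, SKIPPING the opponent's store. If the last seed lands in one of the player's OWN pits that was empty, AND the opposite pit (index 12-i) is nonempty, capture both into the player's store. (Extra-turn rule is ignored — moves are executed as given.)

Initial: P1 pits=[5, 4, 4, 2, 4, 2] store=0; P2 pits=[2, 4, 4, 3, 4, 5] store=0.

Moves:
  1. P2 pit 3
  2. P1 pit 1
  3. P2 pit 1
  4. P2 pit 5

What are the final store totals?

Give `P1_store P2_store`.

Move 1: P2 pit3 -> P1=[5,4,4,2,4,2](0) P2=[2,4,4,0,5,6](1)
Move 2: P1 pit1 -> P1=[5,0,5,3,5,3](0) P2=[2,4,4,0,5,6](1)
Move 3: P2 pit1 -> P1=[5,0,5,3,5,3](0) P2=[2,0,5,1,6,7](1)
Move 4: P2 pit5 -> P1=[6,1,6,4,6,4](0) P2=[2,0,5,1,6,0](2)

Answer: 0 2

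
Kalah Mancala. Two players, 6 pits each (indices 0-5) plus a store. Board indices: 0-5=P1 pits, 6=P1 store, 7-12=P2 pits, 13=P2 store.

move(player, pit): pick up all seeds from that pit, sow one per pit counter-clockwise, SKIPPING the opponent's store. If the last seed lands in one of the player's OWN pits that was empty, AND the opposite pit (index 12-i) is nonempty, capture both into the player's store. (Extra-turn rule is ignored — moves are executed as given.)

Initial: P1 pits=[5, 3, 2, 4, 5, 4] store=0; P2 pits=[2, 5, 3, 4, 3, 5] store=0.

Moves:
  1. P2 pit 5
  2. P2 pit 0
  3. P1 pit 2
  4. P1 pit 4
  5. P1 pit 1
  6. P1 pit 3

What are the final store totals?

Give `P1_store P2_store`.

Answer: 2 1

Derivation:
Move 1: P2 pit5 -> P1=[6,4,3,5,5,4](0) P2=[2,5,3,4,3,0](1)
Move 2: P2 pit0 -> P1=[6,4,3,5,5,4](0) P2=[0,6,4,4,3,0](1)
Move 3: P1 pit2 -> P1=[6,4,0,6,6,5](0) P2=[0,6,4,4,3,0](1)
Move 4: P1 pit4 -> P1=[6,4,0,6,0,6](1) P2=[1,7,5,5,3,0](1)
Move 5: P1 pit1 -> P1=[6,0,1,7,1,7](1) P2=[1,7,5,5,3,0](1)
Move 6: P1 pit3 -> P1=[6,0,1,0,2,8](2) P2=[2,8,6,6,3,0](1)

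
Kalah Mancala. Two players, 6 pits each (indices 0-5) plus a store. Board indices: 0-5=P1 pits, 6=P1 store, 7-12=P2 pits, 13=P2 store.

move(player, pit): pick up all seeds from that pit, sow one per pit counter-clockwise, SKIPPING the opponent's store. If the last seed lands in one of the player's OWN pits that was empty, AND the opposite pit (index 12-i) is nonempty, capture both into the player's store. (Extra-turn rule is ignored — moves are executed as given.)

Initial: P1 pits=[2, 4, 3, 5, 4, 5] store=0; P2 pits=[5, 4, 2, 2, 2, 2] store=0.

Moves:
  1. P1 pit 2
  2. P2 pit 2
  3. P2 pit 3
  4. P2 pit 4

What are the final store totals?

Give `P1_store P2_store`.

Move 1: P1 pit2 -> P1=[2,4,0,6,5,6](0) P2=[5,4,2,2,2,2](0)
Move 2: P2 pit2 -> P1=[2,4,0,6,5,6](0) P2=[5,4,0,3,3,2](0)
Move 3: P2 pit3 -> P1=[2,4,0,6,5,6](0) P2=[5,4,0,0,4,3](1)
Move 4: P2 pit4 -> P1=[3,5,0,6,5,6](0) P2=[5,4,0,0,0,4](2)

Answer: 0 2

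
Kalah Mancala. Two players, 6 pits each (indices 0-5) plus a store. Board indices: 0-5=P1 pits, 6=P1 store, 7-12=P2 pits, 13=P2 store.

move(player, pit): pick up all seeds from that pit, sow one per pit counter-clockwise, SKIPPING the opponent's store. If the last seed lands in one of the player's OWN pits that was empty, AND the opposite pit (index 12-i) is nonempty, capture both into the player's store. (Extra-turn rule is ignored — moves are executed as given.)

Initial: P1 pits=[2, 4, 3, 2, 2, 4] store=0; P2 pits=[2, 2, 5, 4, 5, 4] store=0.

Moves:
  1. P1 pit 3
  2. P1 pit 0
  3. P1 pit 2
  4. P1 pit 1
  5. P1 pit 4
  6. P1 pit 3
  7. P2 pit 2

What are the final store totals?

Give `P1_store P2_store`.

Move 1: P1 pit3 -> P1=[2,4,3,0,3,5](0) P2=[2,2,5,4,5,4](0)
Move 2: P1 pit0 -> P1=[0,5,4,0,3,5](0) P2=[2,2,5,4,5,4](0)
Move 3: P1 pit2 -> P1=[0,5,0,1,4,6](1) P2=[2,2,5,4,5,4](0)
Move 4: P1 pit1 -> P1=[0,0,1,2,5,7](2) P2=[2,2,5,4,5,4](0)
Move 5: P1 pit4 -> P1=[0,0,1,2,0,8](3) P2=[3,3,6,4,5,4](0)
Move 6: P1 pit3 -> P1=[0,0,1,0,1,9](3) P2=[3,3,6,4,5,4](0)
Move 7: P2 pit2 -> P1=[1,1,1,0,1,9](3) P2=[3,3,0,5,6,5](1)

Answer: 3 1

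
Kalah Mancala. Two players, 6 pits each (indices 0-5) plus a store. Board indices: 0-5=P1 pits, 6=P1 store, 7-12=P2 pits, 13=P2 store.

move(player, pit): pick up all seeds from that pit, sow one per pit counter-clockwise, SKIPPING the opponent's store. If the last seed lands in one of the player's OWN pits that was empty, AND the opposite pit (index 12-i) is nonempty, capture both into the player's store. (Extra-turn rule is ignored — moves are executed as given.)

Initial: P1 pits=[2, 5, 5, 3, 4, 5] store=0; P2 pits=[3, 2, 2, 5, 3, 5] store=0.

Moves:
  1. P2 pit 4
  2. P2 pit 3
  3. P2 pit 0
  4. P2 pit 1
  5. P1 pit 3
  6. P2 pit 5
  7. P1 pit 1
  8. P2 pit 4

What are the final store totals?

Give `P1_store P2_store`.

Answer: 2 10

Derivation:
Move 1: P2 pit4 -> P1=[3,5,5,3,4,5](0) P2=[3,2,2,5,0,6](1)
Move 2: P2 pit3 -> P1=[4,6,5,3,4,5](0) P2=[3,2,2,0,1,7](2)
Move 3: P2 pit0 -> P1=[4,6,0,3,4,5](0) P2=[0,3,3,0,1,7](8)
Move 4: P2 pit1 -> P1=[4,6,0,3,4,5](0) P2=[0,0,4,1,2,7](8)
Move 5: P1 pit3 -> P1=[4,6,0,0,5,6](1) P2=[0,0,4,1,2,7](8)
Move 6: P2 pit5 -> P1=[5,7,1,1,6,7](1) P2=[0,0,4,1,2,0](9)
Move 7: P1 pit1 -> P1=[5,0,2,2,7,8](2) P2=[1,1,4,1,2,0](9)
Move 8: P2 pit4 -> P1=[5,0,2,2,7,8](2) P2=[1,1,4,1,0,1](10)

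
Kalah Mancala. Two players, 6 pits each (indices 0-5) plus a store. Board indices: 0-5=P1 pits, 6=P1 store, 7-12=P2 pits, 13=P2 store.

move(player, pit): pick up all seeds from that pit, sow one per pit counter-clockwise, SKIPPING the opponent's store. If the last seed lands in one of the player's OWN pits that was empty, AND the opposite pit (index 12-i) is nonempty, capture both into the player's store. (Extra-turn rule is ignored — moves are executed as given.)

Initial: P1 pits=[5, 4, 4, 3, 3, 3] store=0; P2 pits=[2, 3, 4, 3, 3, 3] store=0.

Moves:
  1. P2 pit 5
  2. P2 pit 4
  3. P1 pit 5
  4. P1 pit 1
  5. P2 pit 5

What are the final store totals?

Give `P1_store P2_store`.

Answer: 2 3

Derivation:
Move 1: P2 pit5 -> P1=[6,5,4,3,3,3](0) P2=[2,3,4,3,3,0](1)
Move 2: P2 pit4 -> P1=[7,5,4,3,3,3](0) P2=[2,3,4,3,0,1](2)
Move 3: P1 pit5 -> P1=[7,5,4,3,3,0](1) P2=[3,4,4,3,0,1](2)
Move 4: P1 pit1 -> P1=[7,0,5,4,4,1](2) P2=[3,4,4,3,0,1](2)
Move 5: P2 pit5 -> P1=[7,0,5,4,4,1](2) P2=[3,4,4,3,0,0](3)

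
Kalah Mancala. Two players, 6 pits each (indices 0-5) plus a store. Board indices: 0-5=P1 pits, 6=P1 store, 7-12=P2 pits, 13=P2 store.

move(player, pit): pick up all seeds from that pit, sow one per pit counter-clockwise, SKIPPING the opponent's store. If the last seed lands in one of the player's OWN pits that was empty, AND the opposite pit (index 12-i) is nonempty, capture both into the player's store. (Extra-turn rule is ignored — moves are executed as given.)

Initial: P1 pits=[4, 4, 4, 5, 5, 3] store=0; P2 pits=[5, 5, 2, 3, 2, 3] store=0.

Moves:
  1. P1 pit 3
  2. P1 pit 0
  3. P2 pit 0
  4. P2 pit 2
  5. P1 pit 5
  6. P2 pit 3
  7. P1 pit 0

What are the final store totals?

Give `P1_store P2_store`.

Answer: 2 2

Derivation:
Move 1: P1 pit3 -> P1=[4,4,4,0,6,4](1) P2=[6,6,2,3,2,3](0)
Move 2: P1 pit0 -> P1=[0,5,5,1,7,4](1) P2=[6,6,2,3,2,3](0)
Move 3: P2 pit0 -> P1=[0,5,5,1,7,4](1) P2=[0,7,3,4,3,4](1)
Move 4: P2 pit2 -> P1=[0,5,5,1,7,4](1) P2=[0,7,0,5,4,5](1)
Move 5: P1 pit5 -> P1=[0,5,5,1,7,0](2) P2=[1,8,1,5,4,5](1)
Move 6: P2 pit3 -> P1=[1,6,5,1,7,0](2) P2=[1,8,1,0,5,6](2)
Move 7: P1 pit0 -> P1=[0,7,5,1,7,0](2) P2=[1,8,1,0,5,6](2)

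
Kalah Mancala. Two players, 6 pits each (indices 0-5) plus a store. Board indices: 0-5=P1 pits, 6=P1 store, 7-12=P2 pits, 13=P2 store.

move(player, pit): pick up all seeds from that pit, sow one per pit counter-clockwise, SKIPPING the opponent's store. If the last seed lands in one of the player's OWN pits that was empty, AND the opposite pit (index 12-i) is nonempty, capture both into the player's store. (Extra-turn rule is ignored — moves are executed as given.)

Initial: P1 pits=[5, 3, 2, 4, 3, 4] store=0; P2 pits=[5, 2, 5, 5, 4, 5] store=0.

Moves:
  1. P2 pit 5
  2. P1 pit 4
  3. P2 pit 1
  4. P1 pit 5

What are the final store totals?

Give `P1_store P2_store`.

Move 1: P2 pit5 -> P1=[6,4,3,5,3,4](0) P2=[5,2,5,5,4,0](1)
Move 2: P1 pit4 -> P1=[6,4,3,5,0,5](1) P2=[6,2,5,5,4,0](1)
Move 3: P2 pit1 -> P1=[6,4,3,5,0,5](1) P2=[6,0,6,6,4,0](1)
Move 4: P1 pit5 -> P1=[6,4,3,5,0,0](2) P2=[7,1,7,7,4,0](1)

Answer: 2 1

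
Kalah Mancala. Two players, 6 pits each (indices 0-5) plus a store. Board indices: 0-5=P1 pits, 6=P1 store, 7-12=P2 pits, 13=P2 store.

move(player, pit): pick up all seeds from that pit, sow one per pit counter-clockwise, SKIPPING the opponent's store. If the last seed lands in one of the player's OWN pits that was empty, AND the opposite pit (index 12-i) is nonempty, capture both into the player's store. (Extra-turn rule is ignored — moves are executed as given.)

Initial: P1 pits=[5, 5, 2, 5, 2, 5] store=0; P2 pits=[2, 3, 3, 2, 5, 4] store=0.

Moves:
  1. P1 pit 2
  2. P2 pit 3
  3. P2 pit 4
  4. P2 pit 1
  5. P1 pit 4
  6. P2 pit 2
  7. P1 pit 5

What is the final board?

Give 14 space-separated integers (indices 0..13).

Move 1: P1 pit2 -> P1=[5,5,0,6,3,5](0) P2=[2,3,3,2,5,4](0)
Move 2: P2 pit3 -> P1=[5,5,0,6,3,5](0) P2=[2,3,3,0,6,5](0)
Move 3: P2 pit4 -> P1=[6,6,1,7,3,5](0) P2=[2,3,3,0,0,6](1)
Move 4: P2 pit1 -> P1=[6,0,1,7,3,5](0) P2=[2,0,4,1,0,6](8)
Move 5: P1 pit4 -> P1=[6,0,1,7,0,6](1) P2=[3,0,4,1,0,6](8)
Move 6: P2 pit2 -> P1=[6,0,1,7,0,6](1) P2=[3,0,0,2,1,7](9)
Move 7: P1 pit5 -> P1=[6,0,1,7,0,0](2) P2=[4,1,1,3,2,7](9)

Answer: 6 0 1 7 0 0 2 4 1 1 3 2 7 9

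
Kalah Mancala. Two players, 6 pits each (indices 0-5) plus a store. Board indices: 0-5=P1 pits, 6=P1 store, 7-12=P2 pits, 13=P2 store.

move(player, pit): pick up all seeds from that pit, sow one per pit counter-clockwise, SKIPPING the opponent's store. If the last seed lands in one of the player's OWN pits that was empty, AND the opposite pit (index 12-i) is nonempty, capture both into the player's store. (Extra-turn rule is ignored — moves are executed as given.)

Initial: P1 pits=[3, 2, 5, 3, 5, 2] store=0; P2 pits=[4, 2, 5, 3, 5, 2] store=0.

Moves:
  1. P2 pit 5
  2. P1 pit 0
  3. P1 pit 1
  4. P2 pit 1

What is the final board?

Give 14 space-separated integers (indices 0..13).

Move 1: P2 pit5 -> P1=[4,2,5,3,5,2](0) P2=[4,2,5,3,5,0](1)
Move 2: P1 pit0 -> P1=[0,3,6,4,6,2](0) P2=[4,2,5,3,5,0](1)
Move 3: P1 pit1 -> P1=[0,0,7,5,7,2](0) P2=[4,2,5,3,5,0](1)
Move 4: P2 pit1 -> P1=[0,0,7,5,7,2](0) P2=[4,0,6,4,5,0](1)

Answer: 0 0 7 5 7 2 0 4 0 6 4 5 0 1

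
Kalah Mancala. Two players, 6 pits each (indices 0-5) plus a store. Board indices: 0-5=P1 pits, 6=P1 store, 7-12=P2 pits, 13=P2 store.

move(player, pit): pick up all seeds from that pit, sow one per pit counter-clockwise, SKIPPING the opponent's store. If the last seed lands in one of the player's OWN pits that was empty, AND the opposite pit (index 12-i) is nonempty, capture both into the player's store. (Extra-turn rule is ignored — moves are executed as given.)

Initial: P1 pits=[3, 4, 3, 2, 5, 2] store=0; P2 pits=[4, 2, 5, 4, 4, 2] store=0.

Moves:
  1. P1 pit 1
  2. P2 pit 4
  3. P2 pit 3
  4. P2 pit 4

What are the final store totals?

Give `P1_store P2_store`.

Answer: 0 2

Derivation:
Move 1: P1 pit1 -> P1=[3,0,4,3,6,3](0) P2=[4,2,5,4,4,2](0)
Move 2: P2 pit4 -> P1=[4,1,4,3,6,3](0) P2=[4,2,5,4,0,3](1)
Move 3: P2 pit3 -> P1=[5,1,4,3,6,3](0) P2=[4,2,5,0,1,4](2)
Move 4: P2 pit4 -> P1=[5,1,4,3,6,3](0) P2=[4,2,5,0,0,5](2)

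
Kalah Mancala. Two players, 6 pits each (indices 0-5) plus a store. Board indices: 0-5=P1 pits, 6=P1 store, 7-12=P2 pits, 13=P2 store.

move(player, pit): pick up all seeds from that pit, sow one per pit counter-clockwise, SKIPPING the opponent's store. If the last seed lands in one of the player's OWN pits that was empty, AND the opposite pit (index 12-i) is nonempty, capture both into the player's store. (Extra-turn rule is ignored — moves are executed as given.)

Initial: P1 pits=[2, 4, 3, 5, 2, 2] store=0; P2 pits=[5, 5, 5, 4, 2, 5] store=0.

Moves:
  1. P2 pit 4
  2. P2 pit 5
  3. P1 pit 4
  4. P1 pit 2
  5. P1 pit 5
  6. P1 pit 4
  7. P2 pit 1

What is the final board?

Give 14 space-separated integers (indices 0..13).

Move 1: P2 pit4 -> P1=[2,4,3,5,2,2](0) P2=[5,5,5,4,0,6](1)
Move 2: P2 pit5 -> P1=[3,5,4,6,3,2](0) P2=[5,5,5,4,0,0](2)
Move 3: P1 pit4 -> P1=[3,5,4,6,0,3](1) P2=[6,5,5,4,0,0](2)
Move 4: P1 pit2 -> P1=[3,5,0,7,1,4](2) P2=[6,5,5,4,0,0](2)
Move 5: P1 pit5 -> P1=[3,5,0,7,1,0](3) P2=[7,6,6,4,0,0](2)
Move 6: P1 pit4 -> P1=[3,5,0,7,0,0](11) P2=[0,6,6,4,0,0](2)
Move 7: P2 pit1 -> P1=[4,5,0,7,0,0](11) P2=[0,0,7,5,1,1](3)

Answer: 4 5 0 7 0 0 11 0 0 7 5 1 1 3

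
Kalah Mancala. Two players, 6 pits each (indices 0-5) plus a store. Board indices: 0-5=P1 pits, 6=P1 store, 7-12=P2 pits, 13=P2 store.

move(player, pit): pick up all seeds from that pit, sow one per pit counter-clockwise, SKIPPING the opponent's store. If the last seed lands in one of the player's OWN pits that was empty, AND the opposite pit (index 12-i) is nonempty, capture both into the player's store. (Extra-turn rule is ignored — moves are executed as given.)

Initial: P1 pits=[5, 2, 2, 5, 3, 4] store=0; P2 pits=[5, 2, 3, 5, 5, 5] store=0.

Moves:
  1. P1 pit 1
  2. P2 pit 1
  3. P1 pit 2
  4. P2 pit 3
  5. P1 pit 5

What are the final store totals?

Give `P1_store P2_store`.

Move 1: P1 pit1 -> P1=[5,0,3,6,3,4](0) P2=[5,2,3,5,5,5](0)
Move 2: P2 pit1 -> P1=[5,0,3,6,3,4](0) P2=[5,0,4,6,5,5](0)
Move 3: P1 pit2 -> P1=[5,0,0,7,4,5](0) P2=[5,0,4,6,5,5](0)
Move 4: P2 pit3 -> P1=[6,1,1,7,4,5](0) P2=[5,0,4,0,6,6](1)
Move 5: P1 pit5 -> P1=[6,1,1,7,4,0](1) P2=[6,1,5,1,6,6](1)

Answer: 1 1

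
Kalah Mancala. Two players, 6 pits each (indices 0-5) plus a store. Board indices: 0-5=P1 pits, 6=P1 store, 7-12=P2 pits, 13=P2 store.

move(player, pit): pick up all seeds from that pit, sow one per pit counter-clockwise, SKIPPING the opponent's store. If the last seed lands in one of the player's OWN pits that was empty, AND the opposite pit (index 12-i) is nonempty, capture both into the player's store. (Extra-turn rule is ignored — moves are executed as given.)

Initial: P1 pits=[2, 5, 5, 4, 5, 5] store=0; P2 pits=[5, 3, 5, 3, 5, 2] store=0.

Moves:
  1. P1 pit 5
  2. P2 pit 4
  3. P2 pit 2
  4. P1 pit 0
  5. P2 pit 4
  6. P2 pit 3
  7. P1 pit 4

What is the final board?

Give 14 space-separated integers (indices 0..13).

Move 1: P1 pit5 -> P1=[2,5,5,4,5,0](1) P2=[6,4,6,4,5,2](0)
Move 2: P2 pit4 -> P1=[3,6,6,4,5,0](1) P2=[6,4,6,4,0,3](1)
Move 3: P2 pit2 -> P1=[4,7,6,4,5,0](1) P2=[6,4,0,5,1,4](2)
Move 4: P1 pit0 -> P1=[0,8,7,5,6,0](1) P2=[6,4,0,5,1,4](2)
Move 5: P2 pit4 -> P1=[0,8,7,5,6,0](1) P2=[6,4,0,5,0,5](2)
Move 6: P2 pit3 -> P1=[1,9,7,5,6,0](1) P2=[6,4,0,0,1,6](3)
Move 7: P1 pit4 -> P1=[1,9,7,5,0,1](2) P2=[7,5,1,1,1,6](3)

Answer: 1 9 7 5 0 1 2 7 5 1 1 1 6 3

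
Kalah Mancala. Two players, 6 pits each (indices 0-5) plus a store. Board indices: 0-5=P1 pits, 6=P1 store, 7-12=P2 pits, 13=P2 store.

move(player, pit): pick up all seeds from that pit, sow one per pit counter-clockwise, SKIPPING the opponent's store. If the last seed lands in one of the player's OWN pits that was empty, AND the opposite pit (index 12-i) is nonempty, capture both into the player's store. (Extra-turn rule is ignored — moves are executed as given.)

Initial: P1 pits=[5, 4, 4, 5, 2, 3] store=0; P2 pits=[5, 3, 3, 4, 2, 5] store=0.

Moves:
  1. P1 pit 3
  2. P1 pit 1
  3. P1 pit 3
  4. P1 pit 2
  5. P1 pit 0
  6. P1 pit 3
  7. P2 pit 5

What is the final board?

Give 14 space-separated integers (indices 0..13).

Answer: 1 2 2 1 8 8 2 7 4 3 4 2 0 1

Derivation:
Move 1: P1 pit3 -> P1=[5,4,4,0,3,4](1) P2=[6,4,3,4,2,5](0)
Move 2: P1 pit1 -> P1=[5,0,5,1,4,5](1) P2=[6,4,3,4,2,5](0)
Move 3: P1 pit3 -> P1=[5,0,5,0,5,5](1) P2=[6,4,3,4,2,5](0)
Move 4: P1 pit2 -> P1=[5,0,0,1,6,6](2) P2=[7,4,3,4,2,5](0)
Move 5: P1 pit0 -> P1=[0,1,1,2,7,7](2) P2=[7,4,3,4,2,5](0)
Move 6: P1 pit3 -> P1=[0,1,1,0,8,8](2) P2=[7,4,3,4,2,5](0)
Move 7: P2 pit5 -> P1=[1,2,2,1,8,8](2) P2=[7,4,3,4,2,0](1)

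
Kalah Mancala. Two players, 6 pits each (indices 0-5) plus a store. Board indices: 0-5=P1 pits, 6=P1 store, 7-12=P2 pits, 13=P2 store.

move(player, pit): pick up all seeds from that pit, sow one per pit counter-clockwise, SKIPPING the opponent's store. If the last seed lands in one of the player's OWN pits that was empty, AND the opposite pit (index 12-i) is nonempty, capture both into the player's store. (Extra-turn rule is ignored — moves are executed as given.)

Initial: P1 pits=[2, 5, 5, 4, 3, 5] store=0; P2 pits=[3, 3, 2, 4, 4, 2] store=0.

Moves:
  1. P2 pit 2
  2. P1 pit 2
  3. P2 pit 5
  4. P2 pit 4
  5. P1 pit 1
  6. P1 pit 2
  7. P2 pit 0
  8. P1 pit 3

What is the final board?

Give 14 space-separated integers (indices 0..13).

Answer: 4 0 0 0 7 8 3 1 5 2 7 1 2 2

Derivation:
Move 1: P2 pit2 -> P1=[2,5,5,4,3,5](0) P2=[3,3,0,5,5,2](0)
Move 2: P1 pit2 -> P1=[2,5,0,5,4,6](1) P2=[4,3,0,5,5,2](0)
Move 3: P2 pit5 -> P1=[3,5,0,5,4,6](1) P2=[4,3,0,5,5,0](1)
Move 4: P2 pit4 -> P1=[4,6,1,5,4,6](1) P2=[4,3,0,5,0,1](2)
Move 5: P1 pit1 -> P1=[4,0,2,6,5,7](2) P2=[5,3,0,5,0,1](2)
Move 6: P1 pit2 -> P1=[4,0,0,7,6,7](2) P2=[5,3,0,5,0,1](2)
Move 7: P2 pit0 -> P1=[4,0,0,7,6,7](2) P2=[0,4,1,6,1,2](2)
Move 8: P1 pit3 -> P1=[4,0,0,0,7,8](3) P2=[1,5,2,7,1,2](2)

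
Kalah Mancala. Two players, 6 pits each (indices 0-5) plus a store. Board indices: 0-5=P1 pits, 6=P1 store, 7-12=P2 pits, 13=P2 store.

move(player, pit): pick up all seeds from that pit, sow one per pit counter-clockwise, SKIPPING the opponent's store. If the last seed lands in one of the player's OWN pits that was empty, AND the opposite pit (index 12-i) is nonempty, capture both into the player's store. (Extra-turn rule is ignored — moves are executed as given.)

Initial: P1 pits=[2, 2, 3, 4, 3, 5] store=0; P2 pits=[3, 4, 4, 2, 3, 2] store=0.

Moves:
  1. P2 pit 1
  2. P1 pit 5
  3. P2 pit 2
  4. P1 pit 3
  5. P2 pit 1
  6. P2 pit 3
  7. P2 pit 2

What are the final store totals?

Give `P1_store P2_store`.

Answer: 2 6

Derivation:
Move 1: P2 pit1 -> P1=[2,2,3,4,3,5](0) P2=[3,0,5,3,4,3](0)
Move 2: P1 pit5 -> P1=[2,2,3,4,3,0](1) P2=[4,1,6,4,4,3](0)
Move 3: P2 pit2 -> P1=[3,3,3,4,3,0](1) P2=[4,1,0,5,5,4](1)
Move 4: P1 pit3 -> P1=[3,3,3,0,4,1](2) P2=[5,1,0,5,5,4](1)
Move 5: P2 pit1 -> P1=[3,3,3,0,4,1](2) P2=[5,0,1,5,5,4](1)
Move 6: P2 pit3 -> P1=[4,4,3,0,4,1](2) P2=[5,0,1,0,6,5](2)
Move 7: P2 pit2 -> P1=[4,4,0,0,4,1](2) P2=[5,0,0,0,6,5](6)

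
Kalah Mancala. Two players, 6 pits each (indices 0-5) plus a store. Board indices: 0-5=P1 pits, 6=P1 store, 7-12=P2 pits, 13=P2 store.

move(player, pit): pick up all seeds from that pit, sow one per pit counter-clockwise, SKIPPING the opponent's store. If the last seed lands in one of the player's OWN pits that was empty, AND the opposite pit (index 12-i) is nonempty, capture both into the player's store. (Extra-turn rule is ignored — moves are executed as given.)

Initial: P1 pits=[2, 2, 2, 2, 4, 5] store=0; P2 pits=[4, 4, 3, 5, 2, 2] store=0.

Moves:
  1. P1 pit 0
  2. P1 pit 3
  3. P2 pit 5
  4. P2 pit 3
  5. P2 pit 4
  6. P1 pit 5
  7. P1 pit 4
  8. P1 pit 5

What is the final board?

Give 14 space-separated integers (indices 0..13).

Move 1: P1 pit0 -> P1=[0,3,3,2,4,5](0) P2=[4,4,3,5,2,2](0)
Move 2: P1 pit3 -> P1=[0,3,3,0,5,6](0) P2=[4,4,3,5,2,2](0)
Move 3: P2 pit5 -> P1=[1,3,3,0,5,6](0) P2=[4,4,3,5,2,0](1)
Move 4: P2 pit3 -> P1=[2,4,3,0,5,6](0) P2=[4,4,3,0,3,1](2)
Move 5: P2 pit4 -> P1=[3,4,3,0,5,6](0) P2=[4,4,3,0,0,2](3)
Move 6: P1 pit5 -> P1=[3,4,3,0,5,0](1) P2=[5,5,4,1,1,2](3)
Move 7: P1 pit4 -> P1=[3,4,3,0,0,1](2) P2=[6,6,5,1,1,2](3)
Move 8: P1 pit5 -> P1=[3,4,3,0,0,0](3) P2=[6,6,5,1,1,2](3)

Answer: 3 4 3 0 0 0 3 6 6 5 1 1 2 3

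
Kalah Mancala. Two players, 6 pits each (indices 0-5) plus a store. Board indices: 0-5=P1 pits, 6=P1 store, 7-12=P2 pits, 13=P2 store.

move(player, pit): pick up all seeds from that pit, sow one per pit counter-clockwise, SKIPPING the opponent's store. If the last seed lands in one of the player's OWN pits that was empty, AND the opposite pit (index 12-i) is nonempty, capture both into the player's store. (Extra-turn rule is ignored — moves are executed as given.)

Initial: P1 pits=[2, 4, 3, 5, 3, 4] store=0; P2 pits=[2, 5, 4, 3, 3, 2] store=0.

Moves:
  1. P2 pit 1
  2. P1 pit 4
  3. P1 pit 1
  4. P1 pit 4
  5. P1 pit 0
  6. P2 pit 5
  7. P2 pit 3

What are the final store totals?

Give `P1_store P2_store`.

Answer: 1 3

Derivation:
Move 1: P2 pit1 -> P1=[2,4,3,5,3,4](0) P2=[2,0,5,4,4,3](1)
Move 2: P1 pit4 -> P1=[2,4,3,5,0,5](1) P2=[3,0,5,4,4,3](1)
Move 3: P1 pit1 -> P1=[2,0,4,6,1,6](1) P2=[3,0,5,4,4,3](1)
Move 4: P1 pit4 -> P1=[2,0,4,6,0,7](1) P2=[3,0,5,4,4,3](1)
Move 5: P1 pit0 -> P1=[0,1,5,6,0,7](1) P2=[3,0,5,4,4,3](1)
Move 6: P2 pit5 -> P1=[1,2,5,6,0,7](1) P2=[3,0,5,4,4,0](2)
Move 7: P2 pit3 -> P1=[2,2,5,6,0,7](1) P2=[3,0,5,0,5,1](3)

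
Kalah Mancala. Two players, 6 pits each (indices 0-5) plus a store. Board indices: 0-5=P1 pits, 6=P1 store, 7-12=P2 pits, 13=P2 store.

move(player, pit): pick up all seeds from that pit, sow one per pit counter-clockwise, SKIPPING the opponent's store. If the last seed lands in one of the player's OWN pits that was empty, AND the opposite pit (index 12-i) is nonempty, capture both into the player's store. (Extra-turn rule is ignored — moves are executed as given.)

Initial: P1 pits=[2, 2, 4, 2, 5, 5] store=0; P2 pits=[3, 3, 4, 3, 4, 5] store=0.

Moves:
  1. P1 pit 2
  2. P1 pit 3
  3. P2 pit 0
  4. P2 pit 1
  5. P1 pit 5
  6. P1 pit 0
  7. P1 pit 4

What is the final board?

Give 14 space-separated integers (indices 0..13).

Answer: 0 3 0 0 0 1 11 2 2 8 1 7 7 0

Derivation:
Move 1: P1 pit2 -> P1=[2,2,0,3,6,6](1) P2=[3,3,4,3,4,5](0)
Move 2: P1 pit3 -> P1=[2,2,0,0,7,7](2) P2=[3,3,4,3,4,5](0)
Move 3: P2 pit0 -> P1=[2,2,0,0,7,7](2) P2=[0,4,5,4,4,5](0)
Move 4: P2 pit1 -> P1=[2,2,0,0,7,7](2) P2=[0,0,6,5,5,6](0)
Move 5: P1 pit5 -> P1=[2,2,0,0,7,0](3) P2=[1,1,7,6,6,7](0)
Move 6: P1 pit0 -> P1=[0,3,0,0,7,0](10) P2=[1,1,7,0,6,7](0)
Move 7: P1 pit4 -> P1=[0,3,0,0,0,1](11) P2=[2,2,8,1,7,7](0)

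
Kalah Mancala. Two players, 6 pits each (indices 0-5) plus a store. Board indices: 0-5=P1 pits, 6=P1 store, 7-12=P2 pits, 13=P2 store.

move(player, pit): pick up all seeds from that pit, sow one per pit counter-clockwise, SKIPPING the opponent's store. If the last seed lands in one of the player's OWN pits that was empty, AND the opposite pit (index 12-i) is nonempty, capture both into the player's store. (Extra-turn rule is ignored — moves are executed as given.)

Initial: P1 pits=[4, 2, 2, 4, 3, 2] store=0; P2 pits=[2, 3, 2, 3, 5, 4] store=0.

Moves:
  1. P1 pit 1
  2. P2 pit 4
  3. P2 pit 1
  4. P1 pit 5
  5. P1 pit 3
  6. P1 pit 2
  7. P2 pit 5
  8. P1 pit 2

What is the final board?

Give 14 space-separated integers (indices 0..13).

Move 1: P1 pit1 -> P1=[4,0,3,5,3,2](0) P2=[2,3,2,3,5,4](0)
Move 2: P2 pit4 -> P1=[5,1,4,5,3,2](0) P2=[2,3,2,3,0,5](1)
Move 3: P2 pit1 -> P1=[5,0,4,5,3,2](0) P2=[2,0,3,4,0,5](3)
Move 4: P1 pit5 -> P1=[5,0,4,5,3,0](1) P2=[3,0,3,4,0,5](3)
Move 5: P1 pit3 -> P1=[5,0,4,0,4,1](2) P2=[4,1,3,4,0,5](3)
Move 6: P1 pit2 -> P1=[5,0,0,1,5,2](3) P2=[4,1,3,4,0,5](3)
Move 7: P2 pit5 -> P1=[6,1,1,2,5,2](3) P2=[4,1,3,4,0,0](4)
Move 8: P1 pit2 -> P1=[6,1,0,3,5,2](3) P2=[4,1,3,4,0,0](4)

Answer: 6 1 0 3 5 2 3 4 1 3 4 0 0 4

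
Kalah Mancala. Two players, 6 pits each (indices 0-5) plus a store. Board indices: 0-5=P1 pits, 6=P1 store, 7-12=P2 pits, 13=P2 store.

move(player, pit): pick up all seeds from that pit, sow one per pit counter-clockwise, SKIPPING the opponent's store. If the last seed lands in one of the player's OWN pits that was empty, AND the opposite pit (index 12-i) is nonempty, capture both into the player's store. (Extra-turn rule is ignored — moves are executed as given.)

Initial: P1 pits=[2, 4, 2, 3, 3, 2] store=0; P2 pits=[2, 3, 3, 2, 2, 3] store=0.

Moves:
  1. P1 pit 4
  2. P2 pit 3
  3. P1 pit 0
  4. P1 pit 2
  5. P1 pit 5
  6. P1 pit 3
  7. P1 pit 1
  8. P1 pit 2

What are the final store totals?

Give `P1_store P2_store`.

Answer: 4 0

Derivation:
Move 1: P1 pit4 -> P1=[2,4,2,3,0,3](1) P2=[3,3,3,2,2,3](0)
Move 2: P2 pit3 -> P1=[2,4,2,3,0,3](1) P2=[3,3,3,0,3,4](0)
Move 3: P1 pit0 -> P1=[0,5,3,3,0,3](1) P2=[3,3,3,0,3,4](0)
Move 4: P1 pit2 -> P1=[0,5,0,4,1,4](1) P2=[3,3,3,0,3,4](0)
Move 5: P1 pit5 -> P1=[0,5,0,4,1,0](2) P2=[4,4,4,0,3,4](0)
Move 6: P1 pit3 -> P1=[0,5,0,0,2,1](3) P2=[5,4,4,0,3,4](0)
Move 7: P1 pit1 -> P1=[0,0,1,1,3,2](4) P2=[5,4,4,0,3,4](0)
Move 8: P1 pit2 -> P1=[0,0,0,2,3,2](4) P2=[5,4,4,0,3,4](0)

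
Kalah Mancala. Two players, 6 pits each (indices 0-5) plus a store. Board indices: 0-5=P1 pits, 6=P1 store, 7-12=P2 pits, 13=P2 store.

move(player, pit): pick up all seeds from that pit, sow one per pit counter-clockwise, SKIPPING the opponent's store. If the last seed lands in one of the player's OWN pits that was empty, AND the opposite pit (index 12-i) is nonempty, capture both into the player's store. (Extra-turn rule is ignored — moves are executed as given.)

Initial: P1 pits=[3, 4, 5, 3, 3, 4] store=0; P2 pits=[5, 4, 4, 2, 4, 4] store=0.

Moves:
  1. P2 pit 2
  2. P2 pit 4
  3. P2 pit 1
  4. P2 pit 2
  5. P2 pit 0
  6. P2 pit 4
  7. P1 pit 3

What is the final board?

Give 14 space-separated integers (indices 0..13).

Move 1: P2 pit2 -> P1=[3,4,5,3,3,4](0) P2=[5,4,0,3,5,5](1)
Move 2: P2 pit4 -> P1=[4,5,6,3,3,4](0) P2=[5,4,0,3,0,6](2)
Move 3: P2 pit1 -> P1=[4,5,6,3,3,4](0) P2=[5,0,1,4,1,7](2)
Move 4: P2 pit2 -> P1=[4,5,6,3,3,4](0) P2=[5,0,0,5,1,7](2)
Move 5: P2 pit0 -> P1=[4,5,6,3,3,4](0) P2=[0,1,1,6,2,8](2)
Move 6: P2 pit4 -> P1=[4,5,6,3,3,4](0) P2=[0,1,1,6,0,9](3)
Move 7: P1 pit3 -> P1=[4,5,6,0,4,5](1) P2=[0,1,1,6,0,9](3)

Answer: 4 5 6 0 4 5 1 0 1 1 6 0 9 3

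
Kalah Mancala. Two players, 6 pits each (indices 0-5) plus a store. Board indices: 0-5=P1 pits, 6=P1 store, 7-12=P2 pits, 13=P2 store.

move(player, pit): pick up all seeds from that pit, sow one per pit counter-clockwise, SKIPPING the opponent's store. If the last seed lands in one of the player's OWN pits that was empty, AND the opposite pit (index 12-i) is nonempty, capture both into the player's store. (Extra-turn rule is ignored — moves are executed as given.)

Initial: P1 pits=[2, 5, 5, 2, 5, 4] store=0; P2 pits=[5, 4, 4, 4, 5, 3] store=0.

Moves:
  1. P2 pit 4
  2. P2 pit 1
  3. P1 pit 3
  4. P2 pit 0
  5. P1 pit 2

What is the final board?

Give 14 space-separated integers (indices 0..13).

Answer: 3 6 0 1 7 6 1 1 2 6 6 2 6 1

Derivation:
Move 1: P2 pit4 -> P1=[3,6,6,2,5,4](0) P2=[5,4,4,4,0,4](1)
Move 2: P2 pit1 -> P1=[3,6,6,2,5,4](0) P2=[5,0,5,5,1,5](1)
Move 3: P1 pit3 -> P1=[3,6,6,0,6,5](0) P2=[5,0,5,5,1,5](1)
Move 4: P2 pit0 -> P1=[3,6,6,0,6,5](0) P2=[0,1,6,6,2,6](1)
Move 5: P1 pit2 -> P1=[3,6,0,1,7,6](1) P2=[1,2,6,6,2,6](1)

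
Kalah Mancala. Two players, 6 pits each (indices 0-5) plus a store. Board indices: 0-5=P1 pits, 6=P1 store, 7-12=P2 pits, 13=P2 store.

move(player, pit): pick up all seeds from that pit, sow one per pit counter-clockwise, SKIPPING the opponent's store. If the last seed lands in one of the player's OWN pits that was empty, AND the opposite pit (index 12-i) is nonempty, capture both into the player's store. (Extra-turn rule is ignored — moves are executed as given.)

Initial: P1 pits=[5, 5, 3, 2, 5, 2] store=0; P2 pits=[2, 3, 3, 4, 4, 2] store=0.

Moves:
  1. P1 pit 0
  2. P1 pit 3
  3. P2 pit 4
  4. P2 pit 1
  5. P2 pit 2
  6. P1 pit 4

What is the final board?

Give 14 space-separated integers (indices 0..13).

Move 1: P1 pit0 -> P1=[0,6,4,3,6,3](0) P2=[2,3,3,4,4,2](0)
Move 2: P1 pit3 -> P1=[0,6,4,0,7,4](1) P2=[2,3,3,4,4,2](0)
Move 3: P2 pit4 -> P1=[1,7,4,0,7,4](1) P2=[2,3,3,4,0,3](1)
Move 4: P2 pit1 -> P1=[1,0,4,0,7,4](1) P2=[2,0,4,5,0,3](9)
Move 5: P2 pit2 -> P1=[1,0,4,0,7,4](1) P2=[2,0,0,6,1,4](10)
Move 6: P1 pit4 -> P1=[1,0,4,0,0,5](2) P2=[3,1,1,7,2,4](10)

Answer: 1 0 4 0 0 5 2 3 1 1 7 2 4 10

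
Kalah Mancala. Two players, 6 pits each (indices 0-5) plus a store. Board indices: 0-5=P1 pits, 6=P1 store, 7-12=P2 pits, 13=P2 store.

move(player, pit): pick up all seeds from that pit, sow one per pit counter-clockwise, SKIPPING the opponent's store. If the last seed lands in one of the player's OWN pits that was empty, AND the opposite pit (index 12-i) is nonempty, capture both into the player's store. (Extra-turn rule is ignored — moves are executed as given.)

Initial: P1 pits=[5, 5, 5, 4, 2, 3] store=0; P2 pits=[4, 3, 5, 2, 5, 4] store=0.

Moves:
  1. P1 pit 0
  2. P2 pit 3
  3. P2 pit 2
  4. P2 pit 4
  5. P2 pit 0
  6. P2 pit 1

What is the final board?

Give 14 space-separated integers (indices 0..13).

Answer: 2 0 7 6 4 4 0 0 0 2 3 1 8 10

Derivation:
Move 1: P1 pit0 -> P1=[0,6,6,5,3,4](0) P2=[4,3,5,2,5,4](0)
Move 2: P2 pit3 -> P1=[0,6,6,5,3,4](0) P2=[4,3,5,0,6,5](0)
Move 3: P2 pit2 -> P1=[1,6,6,5,3,4](0) P2=[4,3,0,1,7,6](1)
Move 4: P2 pit4 -> P1=[2,7,7,6,4,4](0) P2=[4,3,0,1,0,7](2)
Move 5: P2 pit0 -> P1=[2,0,7,6,4,4](0) P2=[0,4,1,2,0,7](10)
Move 6: P2 pit1 -> P1=[2,0,7,6,4,4](0) P2=[0,0,2,3,1,8](10)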